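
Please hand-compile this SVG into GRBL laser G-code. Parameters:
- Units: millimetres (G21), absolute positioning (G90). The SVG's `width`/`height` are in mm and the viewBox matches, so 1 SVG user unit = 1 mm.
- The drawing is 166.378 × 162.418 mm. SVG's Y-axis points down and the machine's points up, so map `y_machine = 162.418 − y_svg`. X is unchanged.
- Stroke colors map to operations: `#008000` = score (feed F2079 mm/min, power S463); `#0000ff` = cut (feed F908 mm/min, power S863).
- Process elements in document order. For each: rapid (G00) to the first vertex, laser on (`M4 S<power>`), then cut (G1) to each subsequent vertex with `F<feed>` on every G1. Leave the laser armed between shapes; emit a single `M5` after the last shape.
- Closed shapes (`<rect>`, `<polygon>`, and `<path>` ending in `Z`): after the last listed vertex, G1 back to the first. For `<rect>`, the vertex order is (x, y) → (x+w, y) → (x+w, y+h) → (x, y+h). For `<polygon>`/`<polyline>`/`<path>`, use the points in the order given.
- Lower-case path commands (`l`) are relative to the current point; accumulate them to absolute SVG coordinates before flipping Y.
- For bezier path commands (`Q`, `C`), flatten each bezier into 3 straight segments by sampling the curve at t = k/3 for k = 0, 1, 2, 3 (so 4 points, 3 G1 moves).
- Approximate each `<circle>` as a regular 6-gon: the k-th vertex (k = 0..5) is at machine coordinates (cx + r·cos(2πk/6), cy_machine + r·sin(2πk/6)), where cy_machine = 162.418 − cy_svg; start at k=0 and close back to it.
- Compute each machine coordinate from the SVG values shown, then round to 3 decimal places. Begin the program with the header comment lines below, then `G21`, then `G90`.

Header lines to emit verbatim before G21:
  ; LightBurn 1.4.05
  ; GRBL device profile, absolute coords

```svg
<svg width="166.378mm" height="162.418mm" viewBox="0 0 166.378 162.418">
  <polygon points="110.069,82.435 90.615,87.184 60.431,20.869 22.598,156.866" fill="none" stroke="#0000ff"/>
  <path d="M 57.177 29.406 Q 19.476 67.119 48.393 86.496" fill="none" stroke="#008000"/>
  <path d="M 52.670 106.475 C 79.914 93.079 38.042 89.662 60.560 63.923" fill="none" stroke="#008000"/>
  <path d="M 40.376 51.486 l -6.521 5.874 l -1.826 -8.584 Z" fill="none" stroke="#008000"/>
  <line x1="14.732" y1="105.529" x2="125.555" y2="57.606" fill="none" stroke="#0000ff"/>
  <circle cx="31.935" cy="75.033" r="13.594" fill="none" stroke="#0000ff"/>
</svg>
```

; LightBurn 1.4.05
; GRBL device profile, absolute coords
G21
G90
G00 X110.069 Y79.983
M4 S863
G1 X90.615 Y75.234 F908
G1 X60.431 Y141.549 F908
G1 X22.598 Y5.552 F908
G1 X110.069 Y79.983 F908
G00 X57.177 Y133.012
M4 S463
G1 X39.445 Y109.907 F2079
G1 X36.517 Y90.877 F2079
G1 X48.393 Y75.922 F2079
G00 X52.670 Y55.943
M4 S463
G1 X61.820 Y67.209 F2079
G1 X54.561 Y79.000 F2079
G1 X60.560 Y98.495 F2079
G00 X40.376 Y110.932
M4 S463
G1 X33.855 Y105.058 F2079
G1 X32.029 Y113.642 F2079
G1 X40.376 Y110.932 F2079
G00 X14.732 Y56.889
M4 S863
G1 X125.555 Y104.812 F908
G00 X45.529 Y87.385
M4 S863
G1 X38.732 Y99.158 F908
G1 X25.138 Y99.158 F908
G1 X18.341 Y87.385 F908
G1 X25.138 Y75.612 F908
G1 X38.732 Y75.612 F908
G1 X45.529 Y87.385 F908
M5

viewBox `0 0 166.378 162.418` with mm width/height → 1 unit = 1 mm. Flip: y_m = 162.418 − y_svg.

**Shape 1** — `<polygon>` closed polygon, stroke `#0000ff` → cut (S863, F908). Machine vertices: (110.069,79.983) → (90.615,75.234) → (60.431,141.549) → (22.598,5.552) → (110.069,79.983). Closed: final G1 returns to the first vertex.

**Shape 2** — `<path>` quadratic bezier, stroke `#008000` → score (S463, F2079). Control points (SVG): P0=(57.177,29.406), P1=(19.476,67.119), P2=(48.393,86.496); sampled at t=k/3. Machine vertices: (57.177,133.012) → (39.445,109.907) → (36.517,90.877) → (48.393,75.922). Open path.

**Shape 3** — `<path>` cubic bezier, stroke `#008000` → score (S463, F2079). Control points (SVG): P0=(52.670,106.475), P1=(79.914,93.079), P2=(38.042,89.662), P3=(60.560,63.923); sampled at t=k/3. Machine vertices: (52.670,55.943) → (61.820,67.209) → (54.561,79.000) → (60.560,98.495). Open path.

**Shape 4** — `<path>` regular polygon, stroke `#008000` → score (S463, F2079). Machine vertices: (40.376,110.932) → (33.855,105.058) → (32.029,113.642) → (40.376,110.932). Closed: final G1 returns to the first vertex.

**Shape 5** — `<line>` line segment, stroke `#0000ff` → cut (S863, F908). Machine vertices: (14.732,56.889) → (125.555,104.812). Open path.

**Shape 6** — `<circle>` circle, stroke `#0000ff` → cut (S863, F908). Machine vertices: (45.529,87.385) → (38.732,99.158) → (25.138,99.158) → (18.341,87.385) → (25.138,75.612) → (38.732,75.612) → (45.529,87.385). Closed: final G1 returns to the first vertex.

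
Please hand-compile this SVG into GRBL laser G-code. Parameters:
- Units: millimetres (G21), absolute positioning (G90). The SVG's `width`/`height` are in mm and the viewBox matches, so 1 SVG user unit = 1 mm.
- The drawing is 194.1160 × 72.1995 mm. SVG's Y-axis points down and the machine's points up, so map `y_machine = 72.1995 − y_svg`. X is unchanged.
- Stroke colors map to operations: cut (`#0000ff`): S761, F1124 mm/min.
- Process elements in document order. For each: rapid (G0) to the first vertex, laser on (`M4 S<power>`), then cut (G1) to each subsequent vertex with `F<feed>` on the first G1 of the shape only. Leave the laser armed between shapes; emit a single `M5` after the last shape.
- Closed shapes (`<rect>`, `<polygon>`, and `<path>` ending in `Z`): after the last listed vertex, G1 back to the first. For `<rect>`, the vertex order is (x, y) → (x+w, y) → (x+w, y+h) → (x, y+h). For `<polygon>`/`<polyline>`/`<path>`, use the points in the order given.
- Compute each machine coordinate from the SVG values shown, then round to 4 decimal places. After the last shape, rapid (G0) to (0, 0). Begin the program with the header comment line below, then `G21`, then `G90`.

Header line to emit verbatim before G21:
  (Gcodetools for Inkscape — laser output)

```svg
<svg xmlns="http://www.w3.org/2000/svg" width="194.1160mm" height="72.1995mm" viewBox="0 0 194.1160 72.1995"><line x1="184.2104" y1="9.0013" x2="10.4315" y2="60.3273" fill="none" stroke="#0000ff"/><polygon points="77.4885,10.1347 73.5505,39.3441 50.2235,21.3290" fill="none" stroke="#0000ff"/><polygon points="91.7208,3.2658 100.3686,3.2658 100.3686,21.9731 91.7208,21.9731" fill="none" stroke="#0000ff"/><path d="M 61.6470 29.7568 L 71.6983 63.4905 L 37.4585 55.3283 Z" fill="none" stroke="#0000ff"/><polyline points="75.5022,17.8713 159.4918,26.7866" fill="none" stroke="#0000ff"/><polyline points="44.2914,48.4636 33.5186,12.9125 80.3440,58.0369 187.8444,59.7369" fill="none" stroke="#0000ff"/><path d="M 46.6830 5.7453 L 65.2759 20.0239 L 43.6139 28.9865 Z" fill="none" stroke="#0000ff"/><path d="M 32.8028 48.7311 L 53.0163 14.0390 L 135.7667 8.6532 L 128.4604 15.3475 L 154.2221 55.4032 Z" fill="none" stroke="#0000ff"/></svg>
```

1 u = 1 mm; y_m = 72.1995 − y.

[1] `<line>` line segment, #0000ff→cut S761 F1124: (184.2104,63.1982) → (10.4315,11.8722)

[2] `<polygon>` regular polygon, #0000ff→cut S761 F1124: (77.4885,62.0648) → (73.5505,32.8554) → (50.2235,50.8705) → (77.4885,62.0648) (closed)

[3] `<polygon>` rectangle, #0000ff→cut S761 F1124: (91.7208,68.9337) → (100.3686,68.9337) → (100.3686,50.2264) → (91.7208,50.2264) → (91.7208,68.9337) (closed)

[4] `<path>` regular polygon, #0000ff→cut S761 F1124: (61.6470,42.4427) → (71.6983,8.7090) → (37.4585,16.8712) → (61.6470,42.4427) (closed)

[5] `<polyline>` line segment, #0000ff→cut S761 F1124: (75.5022,54.3282) → (159.4918,45.4129)

[6] `<polyline>` open polyline, #0000ff→cut S761 F1124: (44.2914,23.7359) → (33.5186,59.2870) → (80.3440,14.1626) → (187.8444,12.4626)

[7] `<path>` regular polygon, #0000ff→cut S761 F1124: (46.6830,66.4542) → (65.2759,52.1756) → (43.6139,43.2130) → (46.6830,66.4542) (closed)

[8] `<path>` closed polygon, #0000ff→cut S761 F1124: (32.8028,23.4684) → (53.0163,58.1605) → (135.7667,63.5463) → (128.4604,56.8520) → (154.2221,16.7963) → (32.8028,23.4684) (closed)

(Gcodetools for Inkscape — laser output)
G21
G90
G0 X184.2104 Y63.1982
M4 S761
G1 X10.4315 Y11.8722 F1124
G0 X77.4885 Y62.0648
M4 S761
G1 X73.5505 Y32.8554 F1124
G1 X50.2235 Y50.8705
G1 X77.4885 Y62.0648
G0 X91.7208 Y68.9337
M4 S761
G1 X100.3686 Y68.9337 F1124
G1 X100.3686 Y50.2264
G1 X91.7208 Y50.2264
G1 X91.7208 Y68.9337
G0 X61.6470 Y42.4427
M4 S761
G1 X71.6983 Y8.7090 F1124
G1 X37.4585 Y16.8712
G1 X61.6470 Y42.4427
G0 X75.5022 Y54.3282
M4 S761
G1 X159.4918 Y45.4129 F1124
G0 X44.2914 Y23.7359
M4 S761
G1 X33.5186 Y59.2870 F1124
G1 X80.3440 Y14.1626
G1 X187.8444 Y12.4626
G0 X46.6830 Y66.4542
M4 S761
G1 X65.2759 Y52.1756 F1124
G1 X43.6139 Y43.2130
G1 X46.6830 Y66.4542
G0 X32.8028 Y23.4684
M4 S761
G1 X53.0163 Y58.1605 F1124
G1 X135.7667 Y63.5463
G1 X128.4604 Y56.8520
G1 X154.2221 Y16.7963
G1 X32.8028 Y23.4684
M5
G0 X0.0000 Y0.0000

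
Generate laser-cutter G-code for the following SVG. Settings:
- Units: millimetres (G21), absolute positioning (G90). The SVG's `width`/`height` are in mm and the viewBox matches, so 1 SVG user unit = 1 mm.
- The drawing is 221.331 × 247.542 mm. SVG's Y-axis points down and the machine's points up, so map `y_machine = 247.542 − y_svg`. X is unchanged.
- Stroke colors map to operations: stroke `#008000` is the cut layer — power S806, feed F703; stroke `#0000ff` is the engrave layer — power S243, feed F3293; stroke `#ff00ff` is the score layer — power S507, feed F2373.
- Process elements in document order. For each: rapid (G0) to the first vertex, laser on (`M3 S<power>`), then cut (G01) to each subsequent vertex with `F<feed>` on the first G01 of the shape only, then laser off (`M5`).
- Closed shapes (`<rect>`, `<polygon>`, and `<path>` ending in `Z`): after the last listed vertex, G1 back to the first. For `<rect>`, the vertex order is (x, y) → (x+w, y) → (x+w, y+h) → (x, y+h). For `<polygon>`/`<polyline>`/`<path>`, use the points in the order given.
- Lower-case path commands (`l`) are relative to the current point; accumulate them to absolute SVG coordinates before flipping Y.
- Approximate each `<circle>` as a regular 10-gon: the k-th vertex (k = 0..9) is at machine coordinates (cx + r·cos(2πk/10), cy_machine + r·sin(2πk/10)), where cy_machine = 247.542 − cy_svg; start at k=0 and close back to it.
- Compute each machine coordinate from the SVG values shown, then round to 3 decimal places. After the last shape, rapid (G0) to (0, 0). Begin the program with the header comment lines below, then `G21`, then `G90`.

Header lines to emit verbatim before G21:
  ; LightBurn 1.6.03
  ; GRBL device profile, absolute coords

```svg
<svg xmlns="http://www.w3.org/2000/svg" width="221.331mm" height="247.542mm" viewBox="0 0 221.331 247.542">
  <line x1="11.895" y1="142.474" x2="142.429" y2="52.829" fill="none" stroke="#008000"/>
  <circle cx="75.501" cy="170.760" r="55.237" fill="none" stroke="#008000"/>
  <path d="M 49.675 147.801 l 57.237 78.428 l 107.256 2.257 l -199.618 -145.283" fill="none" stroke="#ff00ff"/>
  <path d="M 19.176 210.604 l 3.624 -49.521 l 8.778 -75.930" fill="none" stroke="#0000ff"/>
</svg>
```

; LightBurn 1.6.03
; GRBL device profile, absolute coords
G21
G90
G0 X11.895 Y105.068
M3 S806
G01 X142.429 Y194.713 F703
M5
G0 X130.738 Y76.782
M3 S806
G01 X120.189 Y109.249 F703
G01 X92.570 Y129.316
G01 X58.432 Y129.316
G01 X30.813 Y109.249
G01 X20.264 Y76.782
G01 X30.813 Y44.315
G01 X58.432 Y24.248
G01 X92.570 Y24.248
G01 X120.189 Y44.315
G01 X130.738 Y76.782
M5
G0 X49.675 Y99.741
M3 S507
G01 X106.912 Y21.313 F2373
G01 X214.168 Y19.056
G01 X14.550 Y164.339
M5
G0 X19.176 Y36.938
M3 S243
G01 X22.800 Y86.459 F3293
G01 X31.578 Y162.389
M5
G0 X0.000 Y0.000

viewBox `0 0 221.331 247.542` with mm width/height → 1 unit = 1 mm. Flip: y_m = 247.542 − y_svg.

**Shape 1** — `<line>` line segment, stroke `#008000` → cut (S806, F703). Machine vertices: (11.895,105.068) → (142.429,194.713). Open path.

**Shape 2** — `<circle>` circle, stroke `#008000` → cut (S806, F703). Machine vertices: (130.738,76.782) → (120.189,109.249) → (92.570,129.316) → (58.432,129.316) → (30.813,109.249) → (20.264,76.782) → (30.813,44.315) → (58.432,24.248) → (92.570,24.248) → (120.189,44.315) → (130.738,76.782). Closed: final G1 returns to the first vertex.

**Shape 3** — `<path>` open polyline, stroke `#ff00ff` → score (S507, F2373). Machine vertices: (49.675,99.741) → (106.912,21.313) → (214.168,19.056) → (14.550,164.339). Open path.

**Shape 4** — `<path>` open polyline, stroke `#0000ff` → engrave (S243, F3293). Machine vertices: (19.176,36.938) → (22.800,86.459) → (31.578,162.389). Open path.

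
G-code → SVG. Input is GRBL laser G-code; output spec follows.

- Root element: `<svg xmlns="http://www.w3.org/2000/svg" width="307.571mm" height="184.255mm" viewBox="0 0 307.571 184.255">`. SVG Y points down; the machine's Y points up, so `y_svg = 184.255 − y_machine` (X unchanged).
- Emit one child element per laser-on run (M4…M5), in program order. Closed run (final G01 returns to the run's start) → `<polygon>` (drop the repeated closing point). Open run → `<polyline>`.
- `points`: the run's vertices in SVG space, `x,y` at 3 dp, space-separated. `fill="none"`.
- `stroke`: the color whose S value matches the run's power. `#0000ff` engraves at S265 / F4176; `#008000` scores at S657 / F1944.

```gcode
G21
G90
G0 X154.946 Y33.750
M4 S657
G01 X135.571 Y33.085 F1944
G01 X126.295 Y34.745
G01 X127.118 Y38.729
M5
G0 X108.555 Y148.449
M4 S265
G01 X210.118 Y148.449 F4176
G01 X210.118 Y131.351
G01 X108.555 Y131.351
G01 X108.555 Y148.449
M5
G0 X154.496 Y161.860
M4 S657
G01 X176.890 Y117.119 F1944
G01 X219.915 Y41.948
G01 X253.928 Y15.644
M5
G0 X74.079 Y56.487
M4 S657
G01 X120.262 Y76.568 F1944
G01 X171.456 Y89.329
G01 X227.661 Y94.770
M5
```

<svg xmlns="http://www.w3.org/2000/svg" width="307.571mm" height="184.255mm" viewBox="0 0 307.571 184.255">
  <polyline points="154.946,150.505 135.571,151.170 126.295,149.510 127.118,145.526" fill="none" stroke="#008000"/>
  <polygon points="108.555,35.806 210.118,35.806 210.118,52.904 108.555,52.904" fill="none" stroke="#0000ff"/>
  <polyline points="154.496,22.395 176.890,67.136 219.915,142.307 253.928,168.611" fill="none" stroke="#008000"/>
  <polyline points="74.079,127.768 120.262,107.687 171.456,94.926 227.661,89.485" fill="none" stroke="#008000"/>
</svg>

Machine Y-up, SVG Y-down with viewBox height 184.255, so y_svg = 184.255 − y_machine; X carries over.

Run 1: the run's S657 means `#008000` (score). The run is open, so emit a `<polyline>` with points (Y-flipped): 154.946,150.505 135.571,151.170 126.295,149.510 127.118,145.526.

Run 2: power S265 maps to stroke `#0000ff` (engrave). The run returns to its start, so emit a `<polygon>` with points (Y-flipped): 108.555,35.806 210.118,35.806 210.118,52.904 108.555,52.904.

Run 3: the run's S657 means `#008000` (score). The run is open, so emit a `<polyline>` with points (Y-flipped): 154.496,22.395 176.890,67.136 219.915,142.307 253.928,168.611.

Run 4: S657 ⇒ score layer `#008000`. The run is open, so emit a `<polyline>` with points (Y-flipped): 74.079,127.768 120.262,107.687 171.456,94.926 227.661,89.485.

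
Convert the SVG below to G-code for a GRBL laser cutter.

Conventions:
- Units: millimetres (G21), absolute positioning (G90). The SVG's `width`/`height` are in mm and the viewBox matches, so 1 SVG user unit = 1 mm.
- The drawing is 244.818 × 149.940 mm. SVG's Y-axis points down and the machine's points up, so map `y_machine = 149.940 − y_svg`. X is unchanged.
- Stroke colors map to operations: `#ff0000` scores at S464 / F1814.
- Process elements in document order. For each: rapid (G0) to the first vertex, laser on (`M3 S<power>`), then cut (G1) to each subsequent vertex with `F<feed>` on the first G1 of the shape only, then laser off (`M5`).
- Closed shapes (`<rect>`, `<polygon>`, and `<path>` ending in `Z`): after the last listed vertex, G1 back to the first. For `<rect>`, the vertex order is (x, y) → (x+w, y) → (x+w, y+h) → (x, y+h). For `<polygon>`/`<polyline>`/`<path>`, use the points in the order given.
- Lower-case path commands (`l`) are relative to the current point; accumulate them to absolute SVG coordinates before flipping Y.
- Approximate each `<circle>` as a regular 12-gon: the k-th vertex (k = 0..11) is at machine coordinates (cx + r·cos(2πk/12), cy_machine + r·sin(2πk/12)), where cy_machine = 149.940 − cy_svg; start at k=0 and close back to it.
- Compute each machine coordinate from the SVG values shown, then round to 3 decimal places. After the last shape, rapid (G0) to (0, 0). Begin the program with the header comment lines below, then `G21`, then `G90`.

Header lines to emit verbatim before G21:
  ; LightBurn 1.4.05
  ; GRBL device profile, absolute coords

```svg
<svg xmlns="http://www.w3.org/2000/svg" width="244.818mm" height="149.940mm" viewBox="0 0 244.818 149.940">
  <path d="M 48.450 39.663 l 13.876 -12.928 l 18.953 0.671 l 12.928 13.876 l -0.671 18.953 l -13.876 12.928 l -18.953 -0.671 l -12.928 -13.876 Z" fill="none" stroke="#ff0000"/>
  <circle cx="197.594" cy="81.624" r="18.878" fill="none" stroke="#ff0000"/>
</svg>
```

Since the viewBox matches the mm dimensions, user units are millimetres directly. The only transform is the Y-flip y_m = 149.940 − y_svg.

Shape 1 is a regular polygon drawn with `<path>`. Its stroke #ff0000 means score at S464, F1814. After flipping Y the toolpath is (48.450,110.277) → (62.326,123.205) → (81.279,122.534) → (94.207,108.658) → (93.536,89.705) → (79.660,76.777) → (60.707,77.448) → (47.779,91.324) → (48.450,110.277), returning to the start.

Shape 2 is a circle drawn with `<circle>`. Its stroke #ff0000 means score at S464, F1814. After flipping Y the toolpath is (216.472,68.316) → (213.943,77.755) → (207.033,84.665) → (197.594,87.194) → (188.155,84.665) → (181.245,77.755) → (178.716,68.316) → (181.245,58.877) → (188.155,51.967) → (197.594,49.438) → (207.033,51.967) → (213.943,58.877) → (216.472,68.316), returning to the start.

; LightBurn 1.4.05
; GRBL device profile, absolute coords
G21
G90
G0 X48.450 Y110.277
M3 S464
G1 X62.326 Y123.205 F1814
G1 X81.279 Y122.534
G1 X94.207 Y108.658
G1 X93.536 Y89.705
G1 X79.660 Y76.777
G1 X60.707 Y77.448
G1 X47.779 Y91.324
G1 X48.450 Y110.277
M5
G0 X216.472 Y68.316
M3 S464
G1 X213.943 Y77.755 F1814
G1 X207.033 Y84.665
G1 X197.594 Y87.194
G1 X188.155 Y84.665
G1 X181.245 Y77.755
G1 X178.716 Y68.316
G1 X181.245 Y58.877
G1 X188.155 Y51.967
G1 X197.594 Y49.438
G1 X207.033 Y51.967
G1 X213.943 Y58.877
G1 X216.472 Y68.316
M5
G0 X0.000 Y0.000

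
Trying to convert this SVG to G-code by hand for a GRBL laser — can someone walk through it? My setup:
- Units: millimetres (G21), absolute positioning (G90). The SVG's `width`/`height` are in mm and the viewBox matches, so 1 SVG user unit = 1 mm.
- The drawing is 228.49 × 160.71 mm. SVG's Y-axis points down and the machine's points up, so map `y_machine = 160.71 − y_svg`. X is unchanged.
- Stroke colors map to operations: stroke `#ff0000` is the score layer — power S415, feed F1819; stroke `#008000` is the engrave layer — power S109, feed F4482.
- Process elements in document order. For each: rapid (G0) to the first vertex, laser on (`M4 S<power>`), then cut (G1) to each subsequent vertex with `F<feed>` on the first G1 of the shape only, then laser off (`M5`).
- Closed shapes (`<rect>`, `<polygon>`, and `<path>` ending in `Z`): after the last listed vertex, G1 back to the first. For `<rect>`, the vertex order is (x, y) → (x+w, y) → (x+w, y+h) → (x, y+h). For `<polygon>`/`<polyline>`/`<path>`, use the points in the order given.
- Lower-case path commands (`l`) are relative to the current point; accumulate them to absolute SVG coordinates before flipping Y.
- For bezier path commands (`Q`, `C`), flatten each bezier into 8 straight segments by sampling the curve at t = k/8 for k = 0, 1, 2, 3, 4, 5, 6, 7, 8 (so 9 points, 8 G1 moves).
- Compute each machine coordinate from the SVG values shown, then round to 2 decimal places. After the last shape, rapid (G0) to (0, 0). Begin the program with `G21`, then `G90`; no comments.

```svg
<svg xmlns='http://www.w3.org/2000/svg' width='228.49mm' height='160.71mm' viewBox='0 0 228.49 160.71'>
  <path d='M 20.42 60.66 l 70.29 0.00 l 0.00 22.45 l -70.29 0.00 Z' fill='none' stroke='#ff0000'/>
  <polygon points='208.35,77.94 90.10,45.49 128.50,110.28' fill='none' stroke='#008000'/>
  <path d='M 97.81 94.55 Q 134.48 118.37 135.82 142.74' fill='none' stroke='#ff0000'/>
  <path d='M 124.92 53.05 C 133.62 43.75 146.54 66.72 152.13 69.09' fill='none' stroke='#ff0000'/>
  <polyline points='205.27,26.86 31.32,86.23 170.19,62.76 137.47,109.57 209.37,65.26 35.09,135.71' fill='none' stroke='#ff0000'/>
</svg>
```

G21
G90
G0 X20.42 Y100.05
M4 S415
G1 X90.71 Y100.05 F1819
G1 X90.71 Y77.60
G1 X20.42 Y77.60
G1 X20.42 Y100.05
M5
G0 X208.35 Y82.77
M4 S109
G1 X90.10 Y115.22 F4482
G1 X128.50 Y50.43
G1 X208.35 Y82.77
M5
G0 X97.81 Y66.16
M4 S415
G1 X106.43 Y60.20 F1819
G1 X113.94 Y54.22
G1 X120.34 Y48.22
G1 X125.65 Y42.20
G1 X129.85 Y36.17
G1 X132.94 Y30.12
G1 X134.93 Y24.05
G1 X135.82 Y17.97
M5
G0 X124.92 Y107.66
M4 S415
G1 X128.36 Y109.74 F1819
G1 X132.06 Y109.41
G1 X135.88 Y107.30
G1 X139.69 Y104.02
G1 X143.36 Y100.19
G1 X146.74 Y96.43
G1 X149.71 Y93.37
G1 X152.13 Y91.62
M5
G0 X205.27 Y133.85
M4 S415
G1 X31.32 Y74.48 F1819
G1 X170.19 Y97.95
G1 X137.47 Y51.14
G1 X209.37 Y95.45
G1 X35.09 Y25.00
M5
G0 X0.00 Y0.00

Since the viewBox matches the mm dimensions, user units are millimetres directly. The only transform is the Y-flip y_m = 160.71 − y_svg.

Shape 1 is a rectangle drawn with `<path>`. Its stroke #ff0000 means score at S415, F1819. After flipping Y the toolpath is (20.42,100.05) → (90.71,100.05) → (90.71,77.60) → (20.42,77.60) → (20.42,100.05), returning to the start.

Shape 2 is a closed polygon drawn with `<polygon>`. Its stroke #008000 means engrave at S109, F4482. After flipping Y the toolpath is (208.35,82.77) → (90.10,115.22) → (128.50,50.43) → (208.35,82.77), returning to the start.

Shape 3 is a quadratic bezier drawn with `<path>`. Its stroke #ff0000 means score at S415, F1819. After flipping Y the toolpath is (97.81,66.16) → (106.43,60.20) → (113.94,54.22) → (120.34,48.22) → (125.65,42.20) → (129.85,36.17) → (132.94,30.12) → (134.93,24.05) → (135.82,17.97).

Shape 4 is a cubic bezier drawn with `<path>`. Its stroke #ff0000 means score at S415, F1819. After flipping Y the toolpath is (124.92,107.66) → (128.36,109.74) → (132.06,109.41) → (135.88,107.30) → (139.69,104.02) → (143.36,100.19) → (146.74,96.43) → (149.71,93.37) → (152.13,91.62).

Shape 5 is a open polyline drawn with `<polyline>`. Its stroke #ff0000 means score at S415, F1819. After flipping Y the toolpath is (205.27,133.85) → (31.32,74.48) → (170.19,97.95) → (137.47,51.14) → (209.37,95.45) → (35.09,25.00).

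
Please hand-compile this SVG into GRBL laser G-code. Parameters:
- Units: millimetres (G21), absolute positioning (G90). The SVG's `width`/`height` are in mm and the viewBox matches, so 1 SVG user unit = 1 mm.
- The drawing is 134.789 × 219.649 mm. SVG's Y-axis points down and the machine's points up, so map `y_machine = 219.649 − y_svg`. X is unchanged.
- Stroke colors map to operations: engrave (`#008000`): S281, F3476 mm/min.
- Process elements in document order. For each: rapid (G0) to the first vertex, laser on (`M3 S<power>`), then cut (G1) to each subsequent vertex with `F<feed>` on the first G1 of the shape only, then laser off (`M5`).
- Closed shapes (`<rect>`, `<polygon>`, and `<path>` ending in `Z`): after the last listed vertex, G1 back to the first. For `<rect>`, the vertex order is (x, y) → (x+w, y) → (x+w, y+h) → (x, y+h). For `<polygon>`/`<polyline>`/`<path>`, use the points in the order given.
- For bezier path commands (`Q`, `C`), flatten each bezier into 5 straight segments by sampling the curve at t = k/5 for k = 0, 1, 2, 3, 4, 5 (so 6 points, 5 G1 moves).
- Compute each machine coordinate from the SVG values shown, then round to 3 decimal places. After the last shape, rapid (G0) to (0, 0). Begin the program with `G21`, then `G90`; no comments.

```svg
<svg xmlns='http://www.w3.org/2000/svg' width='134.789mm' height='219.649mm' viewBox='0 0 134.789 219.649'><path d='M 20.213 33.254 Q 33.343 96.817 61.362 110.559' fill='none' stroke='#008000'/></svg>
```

Since the viewBox matches the mm dimensions, user units are millimetres directly. The only transform is the Y-flip y_m = 219.649 − y_svg.

Shape 1 is a quadratic bezier drawn with `<path>`. Its stroke #008000 means engrave at S281, F3476. After flipping Y the toolpath is (20.213,186.395) → (26.061,162.963) → (33.099,143.516) → (41.329,128.055) → (50.750,116.580) → (61.362,109.090).

G21
G90
G0 X20.213 Y186.395
M3 S281
G1 X26.061 Y162.963 F3476
G1 X33.099 Y143.516
G1 X41.329 Y128.055
G1 X50.750 Y116.580
G1 X61.362 Y109.090
M5
G0 X0.000 Y0.000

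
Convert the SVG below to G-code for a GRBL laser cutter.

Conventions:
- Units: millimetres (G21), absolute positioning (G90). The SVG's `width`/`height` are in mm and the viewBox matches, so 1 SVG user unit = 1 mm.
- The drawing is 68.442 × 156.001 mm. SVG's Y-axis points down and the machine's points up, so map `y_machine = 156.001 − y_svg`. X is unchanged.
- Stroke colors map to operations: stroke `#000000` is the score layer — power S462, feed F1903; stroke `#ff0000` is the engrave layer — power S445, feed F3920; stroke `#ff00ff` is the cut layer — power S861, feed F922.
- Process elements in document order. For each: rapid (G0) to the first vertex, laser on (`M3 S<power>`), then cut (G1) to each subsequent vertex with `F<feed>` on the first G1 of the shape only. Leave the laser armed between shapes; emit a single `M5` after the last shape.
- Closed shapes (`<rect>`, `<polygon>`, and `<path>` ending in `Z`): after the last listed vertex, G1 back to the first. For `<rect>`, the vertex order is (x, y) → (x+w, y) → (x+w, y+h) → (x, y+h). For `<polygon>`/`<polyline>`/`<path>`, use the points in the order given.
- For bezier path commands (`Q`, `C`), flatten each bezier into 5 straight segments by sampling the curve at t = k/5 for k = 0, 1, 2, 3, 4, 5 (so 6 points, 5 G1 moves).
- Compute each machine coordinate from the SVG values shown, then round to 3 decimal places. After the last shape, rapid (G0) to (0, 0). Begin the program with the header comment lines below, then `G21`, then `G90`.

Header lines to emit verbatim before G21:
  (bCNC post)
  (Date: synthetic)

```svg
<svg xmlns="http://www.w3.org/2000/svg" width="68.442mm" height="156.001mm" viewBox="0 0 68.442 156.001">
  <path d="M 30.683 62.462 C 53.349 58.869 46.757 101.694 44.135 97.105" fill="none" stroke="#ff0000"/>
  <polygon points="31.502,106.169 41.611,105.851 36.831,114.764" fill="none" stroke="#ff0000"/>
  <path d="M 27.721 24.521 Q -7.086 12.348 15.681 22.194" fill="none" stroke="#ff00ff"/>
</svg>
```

(bCNC post)
(Date: synthetic)
G21
G90
G0 X30.683 Y93.539
M3 S445
G1 X41.037 Y90.875 F3920
G1 X45.965 Y81.575
G1 X47.060 Y70.143
G1 X45.919 Y61.082
G1 X44.135 Y58.896
G0 X31.502 Y49.832
M3 S445
G1 X41.611 Y50.150 F3920
G1 X36.831 Y41.237
G1 X31.502 Y49.832
G0 X27.721 Y131.480
M3 S861
G1 X16.101 Y135.468 F922
G1 X9.087 Y137.695
G1 X6.679 Y138.161
G1 X8.877 Y136.865
G1 X15.681 Y133.807
M5
G0 X0.000 Y0.000

viewBox `0 0 68.442 156.001` with mm width/height → 1 unit = 1 mm. Flip: y_m = 156.001 − y_svg.

**Shape 1** — `<path>` cubic bezier, stroke `#ff0000` → engrave (S445, F3920). Control points (SVG): P0=(30.683,62.462), P1=(53.349,58.869), P2=(46.757,101.694), P3=(44.135,97.105); sampled at t=k/5. Machine vertices: (30.683,93.539) → (41.037,90.875) → (45.965,81.575) → (47.060,70.143) → (45.919,61.082) → (44.135,58.896). Open path.

**Shape 2** — `<polygon>` regular polygon, stroke `#ff0000` → engrave (S445, F3920). Machine vertices: (31.502,49.832) → (41.611,50.150) → (36.831,41.237) → (31.502,49.832). Closed: final G1 returns to the first vertex.

**Shape 3** — `<path>` quadratic bezier, stroke `#ff00ff` → cut (S861, F922). Control points (SVG): P0=(27.721,24.521), P1=(-7.086,12.348), P2=(15.681,22.194); sampled at t=k/5. Machine vertices: (27.721,131.480) → (16.101,135.468) → (9.087,137.695) → (6.679,138.161) → (8.877,136.865) → (15.681,133.807). Open path.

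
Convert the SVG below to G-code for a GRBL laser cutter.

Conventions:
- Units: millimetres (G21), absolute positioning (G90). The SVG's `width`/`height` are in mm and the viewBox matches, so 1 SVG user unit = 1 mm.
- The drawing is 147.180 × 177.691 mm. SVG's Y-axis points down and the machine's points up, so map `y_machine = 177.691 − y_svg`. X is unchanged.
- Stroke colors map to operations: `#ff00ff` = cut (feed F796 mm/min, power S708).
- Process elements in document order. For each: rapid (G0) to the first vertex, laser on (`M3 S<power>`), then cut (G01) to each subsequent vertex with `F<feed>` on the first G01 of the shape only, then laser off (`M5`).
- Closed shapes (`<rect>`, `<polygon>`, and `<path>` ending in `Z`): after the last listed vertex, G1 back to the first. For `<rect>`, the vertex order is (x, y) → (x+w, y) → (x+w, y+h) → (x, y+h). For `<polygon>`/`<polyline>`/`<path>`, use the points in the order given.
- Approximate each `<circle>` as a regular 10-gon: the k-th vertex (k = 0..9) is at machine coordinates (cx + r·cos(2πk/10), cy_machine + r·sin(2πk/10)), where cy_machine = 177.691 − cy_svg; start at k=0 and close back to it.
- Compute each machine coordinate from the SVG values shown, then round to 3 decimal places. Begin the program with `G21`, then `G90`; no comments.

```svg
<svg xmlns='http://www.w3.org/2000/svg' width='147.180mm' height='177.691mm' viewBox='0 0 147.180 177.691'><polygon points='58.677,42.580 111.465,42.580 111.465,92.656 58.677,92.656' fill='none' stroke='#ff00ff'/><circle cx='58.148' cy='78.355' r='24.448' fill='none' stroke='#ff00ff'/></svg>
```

1 u = 1 mm; y_m = 177.691 − y.

[1] `<polygon>` rectangle, #ff00ff→cut S708 F796: (58.677,135.111) → (111.465,135.111) → (111.465,85.035) → (58.677,85.035) → (58.677,135.111) (closed)

[2] `<circle>` circle, #ff00ff→cut S708 F796: (82.596,99.336) → (77.927,113.706) → (65.703,122.587) → (50.593,122.587) → (38.369,113.706) → (33.700,99.336) → (38.369,84.966) → (50.593,76.085) → (65.703,76.085) → (77.927,84.966) → (82.596,99.336) (closed)

G21
G90
G0 X58.677 Y135.111
M3 S708
G01 X111.465 Y135.111 F796
G01 X111.465 Y85.035
G01 X58.677 Y85.035
G01 X58.677 Y135.111
M5
G0 X82.596 Y99.336
M3 S708
G01 X77.927 Y113.706 F796
G01 X65.703 Y122.587
G01 X50.593 Y122.587
G01 X38.369 Y113.706
G01 X33.700 Y99.336
G01 X38.369 Y84.966
G01 X50.593 Y76.085
G01 X65.703 Y76.085
G01 X77.927 Y84.966
G01 X82.596 Y99.336
M5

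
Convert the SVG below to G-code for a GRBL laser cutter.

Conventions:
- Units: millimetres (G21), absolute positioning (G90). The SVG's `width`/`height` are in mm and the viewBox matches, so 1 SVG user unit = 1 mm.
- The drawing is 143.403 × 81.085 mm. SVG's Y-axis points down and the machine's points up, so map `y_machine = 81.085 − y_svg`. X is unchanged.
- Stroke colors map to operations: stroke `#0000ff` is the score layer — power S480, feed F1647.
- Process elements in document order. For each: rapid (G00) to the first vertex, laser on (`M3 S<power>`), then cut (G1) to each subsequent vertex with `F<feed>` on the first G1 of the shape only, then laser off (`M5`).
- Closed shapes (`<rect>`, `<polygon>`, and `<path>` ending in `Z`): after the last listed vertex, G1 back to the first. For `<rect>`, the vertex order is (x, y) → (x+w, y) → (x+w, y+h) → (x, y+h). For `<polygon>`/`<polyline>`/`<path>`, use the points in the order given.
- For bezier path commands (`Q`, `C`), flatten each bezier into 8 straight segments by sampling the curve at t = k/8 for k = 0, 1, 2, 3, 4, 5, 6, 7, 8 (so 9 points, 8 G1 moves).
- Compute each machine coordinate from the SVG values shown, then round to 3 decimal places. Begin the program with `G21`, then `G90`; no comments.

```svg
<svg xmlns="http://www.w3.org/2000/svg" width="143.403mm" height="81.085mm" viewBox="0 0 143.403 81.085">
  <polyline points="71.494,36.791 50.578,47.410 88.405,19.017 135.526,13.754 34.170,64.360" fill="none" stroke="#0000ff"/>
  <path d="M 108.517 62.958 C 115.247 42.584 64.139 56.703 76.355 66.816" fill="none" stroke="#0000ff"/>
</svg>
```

G21
G90
G00 X71.494 Y44.294
M3 S480
G1 X50.578 Y33.675 F1647
G1 X88.405 Y62.068
G1 X135.526 Y67.331
G1 X34.170 Y16.725
M5
G00 X108.517 Y18.127
M3 S480
G1 X108.566 Y24.226 F1647
G1 X104.613 Y27.542
G1 X98.077 Y28.526
G1 X90.379 Y27.631
G1 X82.937 Y25.306
G1 X77.173 Y22.003
G1 X74.506 Y18.174
G1 X76.355 Y14.269
M5

viewBox `0 0 143.403 81.085` with mm width/height → 1 unit = 1 mm. Flip: y_m = 81.085 − y_svg.

**Shape 1** — `<polyline>` open polyline, stroke `#0000ff` → score (S480, F1647). Machine vertices: (71.494,44.294) → (50.578,33.675) → (88.405,62.068) → (135.526,67.331) → (34.170,16.725). Open path.

**Shape 2** — `<path>` cubic bezier, stroke `#0000ff` → score (S480, F1647). Control points (SVG): P0=(108.517,62.958), P1=(115.247,42.584), P2=(64.139,56.703), P3=(76.355,66.816); sampled at t=k/8. Machine vertices: (108.517,18.127) → (108.566,24.226) → (104.613,27.542) → (98.077,28.526) → (90.379,27.631) → (82.937,25.306) → (77.173,22.003) → (74.506,18.174) → (76.355,14.269). Open path.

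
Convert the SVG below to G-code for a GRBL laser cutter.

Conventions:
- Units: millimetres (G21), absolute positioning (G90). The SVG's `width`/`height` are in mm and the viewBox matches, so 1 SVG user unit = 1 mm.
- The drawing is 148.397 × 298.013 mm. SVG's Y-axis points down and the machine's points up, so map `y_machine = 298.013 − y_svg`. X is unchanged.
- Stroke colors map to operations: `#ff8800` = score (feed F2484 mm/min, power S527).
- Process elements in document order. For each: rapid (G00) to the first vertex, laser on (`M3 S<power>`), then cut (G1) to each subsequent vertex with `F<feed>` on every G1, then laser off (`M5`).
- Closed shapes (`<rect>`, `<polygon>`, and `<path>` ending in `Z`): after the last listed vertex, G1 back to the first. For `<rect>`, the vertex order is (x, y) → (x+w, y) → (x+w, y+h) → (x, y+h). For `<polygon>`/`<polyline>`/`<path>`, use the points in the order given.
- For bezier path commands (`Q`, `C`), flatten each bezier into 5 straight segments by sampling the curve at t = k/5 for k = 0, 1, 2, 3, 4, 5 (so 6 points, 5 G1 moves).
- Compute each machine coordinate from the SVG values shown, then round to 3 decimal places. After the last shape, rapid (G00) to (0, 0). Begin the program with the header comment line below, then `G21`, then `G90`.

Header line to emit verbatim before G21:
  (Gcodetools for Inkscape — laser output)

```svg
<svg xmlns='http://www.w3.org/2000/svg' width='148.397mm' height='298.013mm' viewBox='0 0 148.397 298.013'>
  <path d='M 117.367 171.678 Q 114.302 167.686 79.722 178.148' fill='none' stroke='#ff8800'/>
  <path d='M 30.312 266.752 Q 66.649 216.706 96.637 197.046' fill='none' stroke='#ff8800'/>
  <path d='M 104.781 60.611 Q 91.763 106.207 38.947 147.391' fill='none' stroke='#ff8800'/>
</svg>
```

(Gcodetools for Inkscape — laser output)
G21
G90
G00 X117.367 Y126.335
M3 S527
G1 X114.880 Y127.354 F2484
G1 X109.873 Y127.216 F2484
G1 X102.344 Y125.922 F2484
G1 X92.293 Y123.472 F2484
G1 X79.722 Y119.865 F2484
M5
G00 X30.312 Y31.261
M3 S527
G1 X44.593 Y50.064 F2484
G1 X58.366 Y66.436 F2484
G1 X71.631 Y80.377 F2484
G1 X84.388 Y91.888 F2484
G1 X96.637 Y100.967 F2484
M5
G00 X104.781 Y237.402
M3 S527
G1 X97.982 Y219.340 F2484
G1 X87.999 Y201.631 F2484
G1 X74.832 Y184.275 F2484
G1 X58.481 Y167.272 F2484
G1 X38.947 Y150.622 F2484
M5
G00 X0.000 Y0.000

Since the viewBox matches the mm dimensions, user units are millimetres directly. The only transform is the Y-flip y_m = 298.013 − y_svg.

Shape 1 is a quadratic bezier drawn with `<path>`. Its stroke #ff8800 means score at S527, F2484. After flipping Y the toolpath is (117.367,126.335) → (114.880,127.354) → (109.873,127.216) → (102.344,125.922) → (92.293,123.472) → (79.722,119.865).

Shape 2 is a quadratic bezier drawn with `<path>`. Its stroke #ff8800 means score at S527, F2484. After flipping Y the toolpath is (30.312,31.261) → (44.593,50.064) → (58.366,66.436) → (71.631,80.377) → (84.388,91.888) → (96.637,100.967).

Shape 3 is a quadratic bezier drawn with `<path>`. Its stroke #ff8800 means score at S527, F2484. After flipping Y the toolpath is (104.781,237.402) → (97.982,219.340) → (87.999,201.631) → (74.832,184.275) → (58.481,167.272) → (38.947,150.622).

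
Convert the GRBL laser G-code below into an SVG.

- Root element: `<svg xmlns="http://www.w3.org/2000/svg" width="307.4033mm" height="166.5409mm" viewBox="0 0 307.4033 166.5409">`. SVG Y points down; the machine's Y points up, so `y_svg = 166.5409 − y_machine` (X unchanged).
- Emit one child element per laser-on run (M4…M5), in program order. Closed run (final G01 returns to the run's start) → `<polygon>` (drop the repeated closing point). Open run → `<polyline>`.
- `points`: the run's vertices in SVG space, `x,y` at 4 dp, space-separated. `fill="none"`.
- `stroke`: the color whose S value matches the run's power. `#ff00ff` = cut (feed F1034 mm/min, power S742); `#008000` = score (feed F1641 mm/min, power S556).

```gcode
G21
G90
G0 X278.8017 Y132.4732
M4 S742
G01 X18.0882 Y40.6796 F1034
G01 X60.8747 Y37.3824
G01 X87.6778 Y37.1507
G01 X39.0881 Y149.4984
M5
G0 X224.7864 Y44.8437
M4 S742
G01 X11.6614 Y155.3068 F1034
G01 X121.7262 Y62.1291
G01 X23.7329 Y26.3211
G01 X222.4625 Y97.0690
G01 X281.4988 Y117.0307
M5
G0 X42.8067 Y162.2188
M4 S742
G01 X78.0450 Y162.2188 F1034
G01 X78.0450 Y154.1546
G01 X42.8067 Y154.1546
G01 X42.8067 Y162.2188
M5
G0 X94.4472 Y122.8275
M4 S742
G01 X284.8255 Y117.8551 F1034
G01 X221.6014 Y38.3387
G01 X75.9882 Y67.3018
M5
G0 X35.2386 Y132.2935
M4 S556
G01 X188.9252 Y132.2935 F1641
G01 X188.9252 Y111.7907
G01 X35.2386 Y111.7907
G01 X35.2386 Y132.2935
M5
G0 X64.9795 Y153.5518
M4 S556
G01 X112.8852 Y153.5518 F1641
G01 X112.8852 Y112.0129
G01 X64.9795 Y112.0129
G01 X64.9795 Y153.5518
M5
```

y_svg = 166.5409 − y_m.

[1] S742→`#ff00ff` (cut); open run; points: 278.8017,34.0677 18.0882,125.8613 60.8747,129.1585 87.6778,129.3902 39.0881,17.0425

[2] S742→`#ff00ff` (cut); open run; points: 224.7864,121.6972 11.6614,11.2341 121.7262,104.4118 23.7329,140.2198 222.4625,69.4719 281.4988,49.5102

[3] S742→`#ff00ff` (cut); closed run; points: 42.8067,4.3221 78.0450,4.3221 78.0450,12.3863 42.8067,12.3863

[4] S742→`#ff00ff` (cut); open run; points: 94.4472,43.7134 284.8255,48.6858 221.6014,128.2022 75.9882,99.2391

[5] S556→`#008000` (score); closed run; points: 35.2386,34.2474 188.9252,34.2474 188.9252,54.7502 35.2386,54.7502

[6] S556→`#008000` (score); closed run; points: 64.9795,12.9891 112.8852,12.9891 112.8852,54.5280 64.9795,54.5280

<svg xmlns="http://www.w3.org/2000/svg" width="307.4033mm" height="166.5409mm" viewBox="0 0 307.4033 166.5409">
  <polyline points="278.8017,34.0677 18.0882,125.8613 60.8747,129.1585 87.6778,129.3902 39.0881,17.0425" fill="none" stroke="#ff00ff"/>
  <polyline points="224.7864,121.6972 11.6614,11.2341 121.7262,104.4118 23.7329,140.2198 222.4625,69.4719 281.4988,49.5102" fill="none" stroke="#ff00ff"/>
  <polygon points="42.8067,4.3221 78.0450,4.3221 78.0450,12.3863 42.8067,12.3863" fill="none" stroke="#ff00ff"/>
  <polyline points="94.4472,43.7134 284.8255,48.6858 221.6014,128.2022 75.9882,99.2391" fill="none" stroke="#ff00ff"/>
  <polygon points="35.2386,34.2474 188.9252,34.2474 188.9252,54.7502 35.2386,54.7502" fill="none" stroke="#008000"/>
  <polygon points="64.9795,12.9891 112.8852,12.9891 112.8852,54.5280 64.9795,54.5280" fill="none" stroke="#008000"/>
</svg>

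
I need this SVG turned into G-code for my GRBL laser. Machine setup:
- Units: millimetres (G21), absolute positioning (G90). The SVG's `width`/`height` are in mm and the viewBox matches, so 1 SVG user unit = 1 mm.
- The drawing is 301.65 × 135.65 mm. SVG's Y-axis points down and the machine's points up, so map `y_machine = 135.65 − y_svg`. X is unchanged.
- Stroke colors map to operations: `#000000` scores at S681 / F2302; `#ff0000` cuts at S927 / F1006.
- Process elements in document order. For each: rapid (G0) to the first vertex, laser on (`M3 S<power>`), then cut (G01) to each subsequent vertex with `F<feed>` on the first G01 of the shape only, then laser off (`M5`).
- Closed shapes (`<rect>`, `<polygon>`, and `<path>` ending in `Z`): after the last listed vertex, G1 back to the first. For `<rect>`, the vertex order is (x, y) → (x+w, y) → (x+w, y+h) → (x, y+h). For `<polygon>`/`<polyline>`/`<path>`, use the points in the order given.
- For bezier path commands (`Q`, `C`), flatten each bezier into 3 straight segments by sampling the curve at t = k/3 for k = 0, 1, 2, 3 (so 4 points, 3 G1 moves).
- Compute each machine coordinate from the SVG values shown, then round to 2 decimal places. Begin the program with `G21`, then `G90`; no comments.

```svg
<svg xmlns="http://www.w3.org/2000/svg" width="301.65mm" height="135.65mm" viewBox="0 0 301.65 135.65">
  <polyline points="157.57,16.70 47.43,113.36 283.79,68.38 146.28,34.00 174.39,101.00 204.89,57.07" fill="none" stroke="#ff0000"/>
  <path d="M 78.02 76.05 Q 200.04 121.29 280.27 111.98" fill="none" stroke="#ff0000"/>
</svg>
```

Since the viewBox matches the mm dimensions, user units are millimetres directly. The only transform is the Y-flip y_m = 135.65 − y_svg.

Shape 1 is a open polyline drawn with `<polyline>`. Its stroke #ff0000 means cut at S927, F1006. After flipping Y the toolpath is (157.57,118.95) → (47.43,22.29) → (283.79,67.27) → (146.28,101.65) → (174.39,34.65) → (204.89,78.58).

Shape 2 is a quadratic bezier drawn with `<path>`. Its stroke #ff0000 means cut at S927, F1006. After flipping Y the toolpath is (78.02,59.60) → (154.72,35.50) → (222.14,23.52) → (280.27,23.67).

G21
G90
G0 X157.57 Y118.95
M3 S927
G01 X47.43 Y22.29 F1006
G01 X283.79 Y67.27
G01 X146.28 Y101.65
G01 X174.39 Y34.65
G01 X204.89 Y78.58
M5
G0 X78.02 Y59.60
M3 S927
G01 X154.72 Y35.50 F1006
G01 X222.14 Y23.52
G01 X280.27 Y23.67
M5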